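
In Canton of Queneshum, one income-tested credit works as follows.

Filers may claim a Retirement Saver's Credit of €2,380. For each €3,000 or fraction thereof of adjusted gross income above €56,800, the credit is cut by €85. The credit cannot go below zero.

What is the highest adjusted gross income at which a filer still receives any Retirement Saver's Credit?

€137,800

After 27 increments the reduction is 27 × €85 = €2,295, leaving €85; one more increment wipes it out. Increment 27 ends at excess 27 × €3,000 = €81,000, so the highest qualifying income is €56,800 + €81,000 = €137,800.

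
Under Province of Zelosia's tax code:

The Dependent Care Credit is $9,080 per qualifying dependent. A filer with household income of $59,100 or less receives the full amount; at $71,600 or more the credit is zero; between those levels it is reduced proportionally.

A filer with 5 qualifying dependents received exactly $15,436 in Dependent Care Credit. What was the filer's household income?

$67,350

Full credit = 5 × $9,080 = $45,400.
$15,436 is 15,436/45,400 of the full $45,400, so 29,964/45,400 of the $12,500 range has been used: income = $59,100 + $12,500 × 29,964/45,400 = $67,350.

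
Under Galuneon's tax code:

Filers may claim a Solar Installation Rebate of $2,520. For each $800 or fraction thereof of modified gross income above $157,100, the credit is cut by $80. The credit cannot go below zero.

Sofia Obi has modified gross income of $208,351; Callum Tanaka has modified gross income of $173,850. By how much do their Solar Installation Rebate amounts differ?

$840

Sofia ($208,351): Solar Installation Rebate: income exceeds $157,100 by $51,251 → 65 increments × $80 = $5,200 ≥ base, so the credit is $0.
Callum ($173,850): Solar Installation Rebate: income exceeds $157,100 by $16,750, which is 21 full-or-partial $800 increments; reduction = 21 × $80 = $1,680, leaving $840.
Difference: |$0 − $840| = $840.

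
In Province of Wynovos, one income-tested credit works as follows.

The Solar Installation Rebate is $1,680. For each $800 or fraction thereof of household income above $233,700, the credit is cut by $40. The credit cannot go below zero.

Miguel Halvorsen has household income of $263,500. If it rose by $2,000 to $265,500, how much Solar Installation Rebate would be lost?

$80

At $263,500 — income exceeds $233,700 by $29,800, which is 38 full-or-partial $800 increments; reduction = 38 × $40 = $1,520, leaving $160.
At $265,500 — income exceeds $233,700 by $31,800, which is 40 full-or-partial $800 increments; reduction = 40 × $40 = $1,600, leaving $80.
Lost: $160 − $80 = $80.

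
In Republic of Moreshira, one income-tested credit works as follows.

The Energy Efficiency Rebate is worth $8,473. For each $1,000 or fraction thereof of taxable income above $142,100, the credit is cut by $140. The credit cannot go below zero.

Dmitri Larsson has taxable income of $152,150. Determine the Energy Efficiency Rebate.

$6,933

Energy Efficiency Rebate: income exceeds $142,100 by $10,050, which is 11 full-or-partial $1,000 increments; reduction = 11 × $140 = $1,540, leaving $6,933.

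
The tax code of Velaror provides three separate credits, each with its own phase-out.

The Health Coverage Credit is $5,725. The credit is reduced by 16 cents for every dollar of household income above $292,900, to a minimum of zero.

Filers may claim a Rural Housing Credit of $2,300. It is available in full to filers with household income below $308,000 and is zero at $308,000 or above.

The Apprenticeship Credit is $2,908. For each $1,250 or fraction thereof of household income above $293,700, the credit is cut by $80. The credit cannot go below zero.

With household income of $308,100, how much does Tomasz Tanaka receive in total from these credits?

$5,241

Health Coverage Credit: 16% of the $15,200 excess over $292,900 is $2,432; credit = $5,725 − $2,432 = $3,293.
Rural Housing Credit: $308,100 meets or exceeds the $308,000 cutoff, so the credit is $0.
Apprenticeship Credit: income exceeds $293,700 by $14,400, which is 12 full-or-partial $1,250 increments; reduction = 12 × $80 = $960, leaving $1,948.
Total: $3,293 + $0 + $1,948 = $5,241.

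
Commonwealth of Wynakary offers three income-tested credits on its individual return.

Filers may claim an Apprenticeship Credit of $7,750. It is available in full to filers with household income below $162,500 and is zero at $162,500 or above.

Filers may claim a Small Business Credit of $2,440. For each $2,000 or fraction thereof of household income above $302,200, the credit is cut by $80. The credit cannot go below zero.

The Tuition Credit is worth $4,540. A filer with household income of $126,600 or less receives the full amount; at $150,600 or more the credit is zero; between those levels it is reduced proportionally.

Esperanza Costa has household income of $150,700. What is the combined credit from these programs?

Apprenticeship Credit: $150,700 is below the $162,500 cutoff, so the full $7,750 applies.
Small Business Credit: $150,700 is at or below the $302,200 threshold, so the full $2,440 applies.
Tuition Credit: $150,700 is at or above $150,600, so the credit is $0.
Total: $7,750 + $2,440 + $0 = $10,190.

$10,190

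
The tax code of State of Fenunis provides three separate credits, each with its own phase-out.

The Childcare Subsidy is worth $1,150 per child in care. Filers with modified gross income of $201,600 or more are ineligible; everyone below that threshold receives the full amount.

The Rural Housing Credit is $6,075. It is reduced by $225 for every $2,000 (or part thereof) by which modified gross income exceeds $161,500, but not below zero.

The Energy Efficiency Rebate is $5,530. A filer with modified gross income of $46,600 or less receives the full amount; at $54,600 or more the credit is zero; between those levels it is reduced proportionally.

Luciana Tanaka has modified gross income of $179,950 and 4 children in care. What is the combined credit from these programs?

Childcare Subsidy: base = 4 × $1,150 = $4,600. $179,950 is below the $201,600 cutoff, so the full $4,600 applies.
Rural Housing Credit: income exceeds $161,500 by $18,450, which is 10 full-or-partial $2,000 increments; reduction = 10 × $225 = $2,250, leaving $3,825.
Energy Efficiency Rebate: $179,950 is at or above $54,600, so the credit is $0.
Total: $4,600 + $3,825 + $0 = $8,425.

$8,425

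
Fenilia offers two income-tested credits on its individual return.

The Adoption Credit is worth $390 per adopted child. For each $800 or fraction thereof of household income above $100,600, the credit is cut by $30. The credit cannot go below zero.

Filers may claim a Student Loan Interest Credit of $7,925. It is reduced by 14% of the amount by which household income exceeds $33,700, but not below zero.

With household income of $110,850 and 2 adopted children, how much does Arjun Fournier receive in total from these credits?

Adoption Credit: base = 2 × $390 = $780. income exceeds $100,600 by $10,250, which is 13 full-or-partial $800 increments; reduction = 13 × $30 = $390, leaving $390.
Student Loan Interest Credit: 14% of the $77,150 excess over $33,700 is $10,801 ≥ base, so the credit is $0.
Total: $390 + $0 = $390.

$390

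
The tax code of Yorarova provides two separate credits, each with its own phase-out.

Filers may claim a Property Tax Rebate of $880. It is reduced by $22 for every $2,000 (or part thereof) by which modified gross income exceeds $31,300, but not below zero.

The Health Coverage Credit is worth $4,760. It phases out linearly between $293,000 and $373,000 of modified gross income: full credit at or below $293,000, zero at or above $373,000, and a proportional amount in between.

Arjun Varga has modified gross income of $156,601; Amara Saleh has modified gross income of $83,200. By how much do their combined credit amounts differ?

$308

Arjun ($156,601): Property Tax Rebate: income exceeds $31,300 by $125,301 → 63 increments × $22 = $1,386 ≥ base, so the credit is $0. Health Coverage Credit: $156,601 is at or below the $293,000 threshold, so the full $4,760 applies. total $0 + $4,760 = $4,760
Amara ($83,200): Property Tax Rebate: income exceeds $31,300 by $51,900, which is 26 full-or-partial $2,000 increments; reduction = 26 × $22 = $572, leaving $308. Health Coverage Credit: $83,200 is at or below the $293,000 threshold, so the full $4,760 applies. total $308 + $4,760 = $5,068
Difference: |$4,760 − $5,068| = $308.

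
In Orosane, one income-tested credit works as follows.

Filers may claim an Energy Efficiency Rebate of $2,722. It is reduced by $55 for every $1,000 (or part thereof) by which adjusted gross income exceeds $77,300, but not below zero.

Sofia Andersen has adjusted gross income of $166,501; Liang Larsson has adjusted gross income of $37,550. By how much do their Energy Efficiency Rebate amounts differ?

$2,722

Sofia ($166,501): Energy Efficiency Rebate: income exceeds $77,300 by $89,201 → 90 increments × $55 = $4,950 ≥ base, so the credit is $0.
Liang ($37,550): Energy Efficiency Rebate: $37,550 is at or below the $77,300 threshold, so the full $2,722 applies.
Difference: |$0 − $2,722| = $2,722.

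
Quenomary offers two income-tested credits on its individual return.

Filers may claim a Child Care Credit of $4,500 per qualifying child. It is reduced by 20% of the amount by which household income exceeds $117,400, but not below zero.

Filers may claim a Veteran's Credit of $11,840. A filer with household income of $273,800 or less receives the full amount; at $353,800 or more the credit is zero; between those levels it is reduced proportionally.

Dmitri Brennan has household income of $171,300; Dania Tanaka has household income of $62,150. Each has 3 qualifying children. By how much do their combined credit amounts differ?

Dmitri ($171,300): Child Care Credit: base = 3 × $4,500 = $13,500. 20% of the $53,900 excess over $117,400 is $10,780; credit = $13,500 − $10,780 = $2,720. Veteran's Credit: $171,300 is at or below the $273,800 threshold, so the full $11,840 applies. total $2,720 + $11,840 = $14,560
Dania ($62,150): Child Care Credit: base = 3 × $4,500 = $13,500. $62,150 is at or below the $117,400 threshold, so the full $13,500 applies. Veteran's Credit: $62,150 is at or below the $273,800 threshold, so the full $11,840 applies. total $13,500 + $11,840 = $25,340
Difference: |$14,560 − $25,340| = $10,780.

$10,780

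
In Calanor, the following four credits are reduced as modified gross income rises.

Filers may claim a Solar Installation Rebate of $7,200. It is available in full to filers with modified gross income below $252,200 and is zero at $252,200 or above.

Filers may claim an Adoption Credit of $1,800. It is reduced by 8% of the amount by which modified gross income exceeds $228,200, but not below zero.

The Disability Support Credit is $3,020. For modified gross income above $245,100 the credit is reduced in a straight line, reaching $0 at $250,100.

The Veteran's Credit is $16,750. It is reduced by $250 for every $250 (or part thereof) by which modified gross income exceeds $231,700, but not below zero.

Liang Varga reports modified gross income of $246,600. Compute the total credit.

Solar Installation Rebate: $246,600 is below the $252,200 cutoff, so the full $7,200 applies.
Adoption Credit: 8% of the $18,400 excess over $228,200 is $1,472; credit = $1,800 − $1,472 = $328.
Disability Support Credit: $246,600 is $1,500 into a $5,000 phase-out range, leaving 3,500/5,000 of the credit: $3,020 × 3,500/5,000 = $2,114.
Veteran's Credit: income exceeds $231,700 by $14,900, which is 60 full-or-partial $250 increments; reduction = 60 × $250 = $15,000, leaving $1,750.
Total: $7,200 + $328 + $2,114 + $1,750 = $11,392.

$11,392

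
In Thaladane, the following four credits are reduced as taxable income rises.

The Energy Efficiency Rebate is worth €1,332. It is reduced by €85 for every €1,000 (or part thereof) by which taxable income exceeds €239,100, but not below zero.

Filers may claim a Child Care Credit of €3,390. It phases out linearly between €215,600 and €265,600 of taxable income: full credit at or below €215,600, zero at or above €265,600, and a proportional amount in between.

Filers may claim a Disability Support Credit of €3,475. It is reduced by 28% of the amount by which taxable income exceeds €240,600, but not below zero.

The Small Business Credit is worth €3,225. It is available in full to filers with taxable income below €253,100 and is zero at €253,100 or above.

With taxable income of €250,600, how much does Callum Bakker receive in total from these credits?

€5,229

Energy Efficiency Rebate: income exceeds €239,100 by €11,500, which is 12 full-or-partial €1,000 increments; reduction = 12 × €85 = €1,020, leaving €312.
Child Care Credit: €250,600 is €35,000 into a €50,000 phase-out range, leaving 15,000/50,000 of the credit: €3,390 × 15,000/50,000 = €1,017.
Disability Support Credit: 28% of the €10,000 excess over €240,600 is €2,800; credit = €3,475 − €2,800 = €675.
Small Business Credit: €250,600 is below the €253,100 cutoff, so the full €3,225 applies.
Total: €312 + €1,017 + €675 + €3,225 = €5,229.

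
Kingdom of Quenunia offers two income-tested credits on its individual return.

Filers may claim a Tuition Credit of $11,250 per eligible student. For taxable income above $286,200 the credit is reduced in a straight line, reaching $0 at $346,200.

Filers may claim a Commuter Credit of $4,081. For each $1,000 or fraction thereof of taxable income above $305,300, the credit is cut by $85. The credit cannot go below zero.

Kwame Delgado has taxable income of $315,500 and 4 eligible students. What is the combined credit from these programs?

Tuition Credit: base = 4 × $11,250 = $45,000. $315,500 is $29,300 into a $60,000 phase-out range, leaving 30,700/60,000 of the credit: $45,000 × 30,700/60,000 = $23,025.
Commuter Credit: income exceeds $305,300 by $10,200, which is 11 full-or-partial $1,000 increments; reduction = 11 × $85 = $935, leaving $3,146.
Total: $23,025 + $3,146 = $26,171.

$26,171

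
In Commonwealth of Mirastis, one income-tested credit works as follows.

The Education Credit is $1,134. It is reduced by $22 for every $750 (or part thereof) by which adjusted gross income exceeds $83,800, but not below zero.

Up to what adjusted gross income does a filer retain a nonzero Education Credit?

$122,050

After 51 increments the reduction is 51 × $22 = $1,122, leaving $12; one more increment wipes it out. Increment 51 ends at excess 51 × $750 = $38,250, so the highest qualifying income is $83,800 + $38,250 = $122,050.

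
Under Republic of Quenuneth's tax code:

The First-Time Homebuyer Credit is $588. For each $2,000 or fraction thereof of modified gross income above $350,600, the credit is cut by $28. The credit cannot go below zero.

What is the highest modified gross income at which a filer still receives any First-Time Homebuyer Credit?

$390,600

After 20 increments the reduction is 20 × $28 = $560, leaving $28; one more increment wipes it out. Increment 20 ends at excess 20 × $2,000 = $40,000, so the highest qualifying income is $350,600 + $40,000 = $390,600.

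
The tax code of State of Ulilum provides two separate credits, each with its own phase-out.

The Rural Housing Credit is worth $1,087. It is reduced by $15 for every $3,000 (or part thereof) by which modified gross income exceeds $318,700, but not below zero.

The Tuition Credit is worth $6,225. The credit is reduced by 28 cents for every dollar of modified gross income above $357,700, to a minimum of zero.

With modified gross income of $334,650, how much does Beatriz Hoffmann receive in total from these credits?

Rural Housing Credit: income exceeds $318,700 by $15,950, which is 6 full-or-partial $3,000 increments; reduction = 6 × $15 = $90, leaving $997.
Tuition Credit: $334,650 is at or below the $357,700 threshold, so the full $6,225 applies.
Total: $997 + $6,225 = $7,222.

$7,222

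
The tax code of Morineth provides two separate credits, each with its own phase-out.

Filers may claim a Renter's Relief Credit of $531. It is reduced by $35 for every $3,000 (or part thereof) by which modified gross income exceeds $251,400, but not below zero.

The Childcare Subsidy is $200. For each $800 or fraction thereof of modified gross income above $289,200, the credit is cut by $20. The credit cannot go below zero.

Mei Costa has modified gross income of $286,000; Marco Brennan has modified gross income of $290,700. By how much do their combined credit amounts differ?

$110

Mei ($286,000): Renter's Relief Credit: income exceeds $251,400 by $34,600, which is 12 full-or-partial $3,000 increments; reduction = 12 × $35 = $420, leaving $111. Childcare Subsidy: $286,000 is at or below the $289,200 threshold, so the full $200 applies. total $111 + $200 = $311
Marco ($290,700): Renter's Relief Credit: income exceeds $251,400 by $39,300, which is 14 full-or-partial $3,000 increments; reduction = 14 × $35 = $490, leaving $41. Childcare Subsidy: income exceeds $289,200 by $1,500, which is 2 full-or-partial $800 increments; reduction = 2 × $20 = $40, leaving $160. total $41 + $160 = $201
Difference: |$311 − $201| = $110.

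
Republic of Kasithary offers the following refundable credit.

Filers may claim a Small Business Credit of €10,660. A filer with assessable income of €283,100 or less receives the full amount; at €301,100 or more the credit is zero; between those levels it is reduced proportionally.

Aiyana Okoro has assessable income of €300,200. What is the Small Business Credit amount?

€533

Small Business Credit: €300,200 is €17,100 into a €18,000 phase-out range, leaving 900/18,000 of the credit: €10,660 × 900/18,000 = €533.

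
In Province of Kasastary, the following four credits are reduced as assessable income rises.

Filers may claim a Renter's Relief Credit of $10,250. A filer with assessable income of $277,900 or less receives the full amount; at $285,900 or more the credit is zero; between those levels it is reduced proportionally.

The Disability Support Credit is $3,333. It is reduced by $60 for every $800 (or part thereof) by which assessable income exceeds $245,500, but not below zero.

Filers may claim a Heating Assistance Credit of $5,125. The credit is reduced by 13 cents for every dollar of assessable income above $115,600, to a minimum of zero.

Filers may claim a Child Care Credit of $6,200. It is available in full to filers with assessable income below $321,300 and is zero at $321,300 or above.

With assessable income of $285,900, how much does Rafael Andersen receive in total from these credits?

Renter's Relief Credit: $285,900 is at or above $285,900, so the credit is $0.
Disability Support Credit: income exceeds $245,500 by $40,400, which is 51 full-or-partial $800 increments; reduction = 51 × $60 = $3,060, leaving $273.
Heating Assistance Credit: 13% of the $170,300 excess over $115,600 is $22,139 ≥ base, so the credit is $0.
Child Care Credit: $285,900 is below the $321,300 cutoff, so the full $6,200 applies.
Total: $0 + $273 + $0 + $6,200 = $6,473.

$6,473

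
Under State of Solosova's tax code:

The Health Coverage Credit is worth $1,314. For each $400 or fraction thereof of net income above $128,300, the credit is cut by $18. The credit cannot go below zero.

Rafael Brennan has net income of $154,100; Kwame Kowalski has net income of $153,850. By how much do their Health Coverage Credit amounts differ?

$18

Rafael ($154,100): Health Coverage Credit: income exceeds $128,300 by $25,800, which is 65 full-or-partial $400 increments; reduction = 65 × $18 = $1,170, leaving $144.
Kwame ($153,850): Health Coverage Credit: income exceeds $128,300 by $25,550, which is 64 full-or-partial $400 increments; reduction = 64 × $18 = $1,152, leaving $162.
Difference: |$144 − $162| = $18.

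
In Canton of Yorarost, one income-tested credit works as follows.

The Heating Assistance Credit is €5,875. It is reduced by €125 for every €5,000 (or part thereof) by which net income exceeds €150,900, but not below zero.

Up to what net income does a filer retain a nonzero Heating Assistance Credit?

After 46 increments the reduction is 46 × €125 = €5,750, leaving €125; one more increment wipes it out. Increment 46 ends at excess 46 × €5,000 = €230,000, so the highest qualifying income is €150,900 + €230,000 = €380,900.

€380,900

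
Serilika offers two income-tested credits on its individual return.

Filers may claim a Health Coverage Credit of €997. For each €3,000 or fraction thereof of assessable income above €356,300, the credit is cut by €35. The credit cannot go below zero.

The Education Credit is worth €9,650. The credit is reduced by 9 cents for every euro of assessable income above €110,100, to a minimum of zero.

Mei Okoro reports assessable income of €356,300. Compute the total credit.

Health Coverage Credit: €356,300 is at or below the €356,300 threshold, so the full €997 applies.
Education Credit: 9% of the €246,200 excess over €110,100 is €22,158 ≥ base, so the credit is €0.
Total: €997 + €0 = €997.

€997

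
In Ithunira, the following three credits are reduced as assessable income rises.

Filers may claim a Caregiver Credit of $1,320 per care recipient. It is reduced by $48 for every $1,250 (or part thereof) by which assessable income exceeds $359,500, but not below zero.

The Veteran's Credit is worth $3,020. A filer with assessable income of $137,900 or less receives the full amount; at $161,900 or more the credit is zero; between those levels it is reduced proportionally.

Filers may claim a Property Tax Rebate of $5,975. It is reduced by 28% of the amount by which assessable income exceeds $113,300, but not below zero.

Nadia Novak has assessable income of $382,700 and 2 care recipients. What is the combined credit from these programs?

Caregiver Credit: base = 2 × $1,320 = $2,640. income exceeds $359,500 by $23,200, which is 19 full-or-partial $1,250 increments; reduction = 19 × $48 = $912, leaving $1,728.
Veteran's Credit: $382,700 is at or above $161,900, so the credit is $0.
Property Tax Rebate: 28% of the $269,400 excess over $113,300 is $75,432 ≥ base, so the credit is $0.
Total: $1,728 + $0 + $0 = $1,728.

$1,728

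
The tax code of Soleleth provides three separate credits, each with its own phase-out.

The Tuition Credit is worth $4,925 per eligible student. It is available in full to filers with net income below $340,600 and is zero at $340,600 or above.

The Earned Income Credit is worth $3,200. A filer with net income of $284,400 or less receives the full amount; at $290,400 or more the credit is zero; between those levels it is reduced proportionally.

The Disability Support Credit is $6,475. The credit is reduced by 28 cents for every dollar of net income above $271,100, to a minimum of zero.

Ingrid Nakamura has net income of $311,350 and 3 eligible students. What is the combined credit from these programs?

$14,775

Tuition Credit: base = 3 × $4,925 = $14,775. $311,350 is below the $340,600 cutoff, so the full $14,775 applies.
Earned Income Credit: $311,350 is at or above $290,400, so the credit is $0.
Disability Support Credit: 28% of the $40,250 excess over $271,100 is $11,270 ≥ base, so the credit is $0.
Total: $14,775 + $0 + $0 = $14,775.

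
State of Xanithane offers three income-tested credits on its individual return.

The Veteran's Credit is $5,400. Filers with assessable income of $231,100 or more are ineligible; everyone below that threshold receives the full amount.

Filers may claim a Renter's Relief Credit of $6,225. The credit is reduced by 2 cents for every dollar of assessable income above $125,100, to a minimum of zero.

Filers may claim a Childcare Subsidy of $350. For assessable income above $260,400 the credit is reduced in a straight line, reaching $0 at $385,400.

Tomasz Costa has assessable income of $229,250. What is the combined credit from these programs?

$9,892

Veteran's Credit: $229,250 is below the $231,100 cutoff, so the full $5,400 applies.
Renter's Relief Credit: 2% of the $104,150 excess over $125,100 is $2,083; credit = $6,225 − $2,083 = $4,142.
Childcare Subsidy: $229,250 is at or below the $260,400 threshold, so the full $350 applies.
Total: $5,400 + $4,142 + $350 = $9,892.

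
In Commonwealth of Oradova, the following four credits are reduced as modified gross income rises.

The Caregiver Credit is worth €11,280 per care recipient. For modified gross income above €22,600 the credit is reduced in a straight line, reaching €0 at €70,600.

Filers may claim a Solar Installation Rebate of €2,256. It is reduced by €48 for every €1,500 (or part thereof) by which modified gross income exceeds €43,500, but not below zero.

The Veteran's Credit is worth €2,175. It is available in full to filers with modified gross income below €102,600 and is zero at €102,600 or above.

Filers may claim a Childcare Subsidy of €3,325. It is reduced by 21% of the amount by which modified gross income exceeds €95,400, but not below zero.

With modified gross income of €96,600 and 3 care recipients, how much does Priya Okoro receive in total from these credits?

Caregiver Credit: base = 3 × €11,280 = €33,840. €96,600 is at or above €70,600, so the credit is €0.
Solar Installation Rebate: income exceeds €43,500 by €53,100, which is 36 full-or-partial €1,500 increments; reduction = 36 × €48 = €1,728, leaving €528.
Veteran's Credit: €96,600 is below the €102,600 cutoff, so the full €2,175 applies.
Childcare Subsidy: 21% of the €1,200 excess over €95,400 is €252; credit = €3,325 − €252 = €3,073.
Total: €0 + €528 + €2,175 + €3,073 = €5,776.

€5,776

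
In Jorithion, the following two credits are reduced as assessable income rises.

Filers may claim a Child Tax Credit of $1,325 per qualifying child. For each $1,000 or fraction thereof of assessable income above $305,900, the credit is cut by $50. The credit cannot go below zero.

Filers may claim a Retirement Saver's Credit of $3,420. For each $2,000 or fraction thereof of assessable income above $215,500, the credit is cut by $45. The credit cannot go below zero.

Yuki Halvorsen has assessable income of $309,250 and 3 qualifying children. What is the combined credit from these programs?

Child Tax Credit: base = 3 × $1,325 = $3,975. income exceeds $305,900 by $3,350, which is 4 full-or-partial $1,000 increments; reduction = 4 × $50 = $200, leaving $3,775.
Retirement Saver's Credit: income exceeds $215,500 by $93,750, which is 47 full-or-partial $2,000 increments; reduction = 47 × $45 = $2,115, leaving $1,305.
Total: $3,775 + $1,305 = $5,080.

$5,080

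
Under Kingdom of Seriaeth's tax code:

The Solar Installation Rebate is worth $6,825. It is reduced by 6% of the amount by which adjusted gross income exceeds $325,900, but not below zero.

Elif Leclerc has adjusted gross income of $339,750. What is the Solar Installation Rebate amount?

Solar Installation Rebate: 6% of the $13,850 excess over $325,900 is $831; credit = $6,825 − $831 = $5,994.

$5,994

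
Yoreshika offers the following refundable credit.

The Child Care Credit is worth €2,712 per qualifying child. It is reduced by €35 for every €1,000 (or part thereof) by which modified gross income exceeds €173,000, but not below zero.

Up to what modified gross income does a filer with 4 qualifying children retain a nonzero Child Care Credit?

€482,000

Full credit = 4 × €2,712 = €10,848.
After 309 increments the reduction is 309 × €35 = €10,815, leaving €33; one more increment wipes it out. Increment 309 ends at excess 309 × €1,000 = €309,000, so the highest qualifying income is €173,000 + €309,000 = €482,000.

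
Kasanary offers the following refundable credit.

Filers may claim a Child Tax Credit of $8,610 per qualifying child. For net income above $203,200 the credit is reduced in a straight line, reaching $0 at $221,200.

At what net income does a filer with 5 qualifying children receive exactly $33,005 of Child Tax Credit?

$207,400

Full credit = 5 × $8,610 = $43,050.
$33,005 is 33,005/43,050 of the full $43,050, so 10,045/43,050 of the $18,000 range has been used: income = $203,200 + $18,000 × 10,045/43,050 = $207,400.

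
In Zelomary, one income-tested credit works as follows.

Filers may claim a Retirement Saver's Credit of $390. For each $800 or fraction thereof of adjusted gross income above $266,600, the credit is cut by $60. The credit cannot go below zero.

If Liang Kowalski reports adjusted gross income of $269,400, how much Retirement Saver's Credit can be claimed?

Retirement Saver's Credit: income exceeds $266,600 by $2,800, which is 4 full-or-partial $800 increments; reduction = 4 × $60 = $240, leaving $150.

$150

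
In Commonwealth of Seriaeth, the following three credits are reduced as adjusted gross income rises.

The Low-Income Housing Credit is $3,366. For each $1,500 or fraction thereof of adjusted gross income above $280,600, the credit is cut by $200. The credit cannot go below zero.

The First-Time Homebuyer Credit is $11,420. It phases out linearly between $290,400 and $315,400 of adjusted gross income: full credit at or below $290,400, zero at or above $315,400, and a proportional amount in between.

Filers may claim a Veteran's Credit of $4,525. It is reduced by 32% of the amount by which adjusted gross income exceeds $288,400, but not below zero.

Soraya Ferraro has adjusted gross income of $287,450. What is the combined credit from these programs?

Low-Income Housing Credit: income exceeds $280,600 by $6,850, which is 5 full-or-partial $1,500 increments; reduction = 5 × $200 = $1,000, leaving $2,366.
First-Time Homebuyer Credit: $287,450 is at or below the $290,400 threshold, so the full $11,420 applies.
Veteran's Credit: $287,450 is at or below the $288,400 threshold, so the full $4,525 applies.
Total: $2,366 + $11,420 + $4,525 = $18,311.

$18,311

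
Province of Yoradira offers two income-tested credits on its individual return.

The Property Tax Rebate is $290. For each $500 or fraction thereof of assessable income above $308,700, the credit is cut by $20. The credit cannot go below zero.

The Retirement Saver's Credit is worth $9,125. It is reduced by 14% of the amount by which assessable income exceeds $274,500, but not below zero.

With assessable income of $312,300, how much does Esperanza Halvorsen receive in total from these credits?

$3,963

Property Tax Rebate: income exceeds $308,700 by $3,600, which is 8 full-or-partial $500 increments; reduction = 8 × $20 = $160, leaving $130.
Retirement Saver's Credit: 14% of the $37,800 excess over $274,500 is $5,292; credit = $9,125 − $5,292 = $3,833.
Total: $130 + $3,833 = $3,963.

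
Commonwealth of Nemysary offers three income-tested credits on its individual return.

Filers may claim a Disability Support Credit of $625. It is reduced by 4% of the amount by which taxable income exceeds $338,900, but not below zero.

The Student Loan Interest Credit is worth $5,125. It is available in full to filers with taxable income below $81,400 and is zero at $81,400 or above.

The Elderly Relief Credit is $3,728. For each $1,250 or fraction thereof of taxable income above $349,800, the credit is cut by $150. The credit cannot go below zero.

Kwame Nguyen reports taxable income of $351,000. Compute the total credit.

Disability Support Credit: 4% of the $12,100 excess over $338,900 is $484; credit = $625 − $484 = $141.
Student Loan Interest Credit: $351,000 meets or exceeds the $81,400 cutoff, so the credit is $0.
Elderly Relief Credit: income exceeds $349,800 by $1,200, which is 1 full-or-partial $1,250 increment; reduction = 1 × $150 = $150, leaving $3,578.
Total: $141 + $0 + $3,578 = $3,719.

$3,719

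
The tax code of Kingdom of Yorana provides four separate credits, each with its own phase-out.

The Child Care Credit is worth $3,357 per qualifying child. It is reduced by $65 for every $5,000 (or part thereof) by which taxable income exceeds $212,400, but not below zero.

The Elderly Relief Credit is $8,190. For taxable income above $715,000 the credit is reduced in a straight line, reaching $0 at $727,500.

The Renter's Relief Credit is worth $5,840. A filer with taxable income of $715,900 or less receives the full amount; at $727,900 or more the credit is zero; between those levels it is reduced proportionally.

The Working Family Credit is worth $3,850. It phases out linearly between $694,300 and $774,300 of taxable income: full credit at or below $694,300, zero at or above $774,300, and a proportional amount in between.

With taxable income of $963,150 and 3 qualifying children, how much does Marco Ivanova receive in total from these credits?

$256

Child Care Credit: base = 3 × $3,357 = $10,071. income exceeds $212,400 by $750,750, which is 151 full-or-partial $5,000 increments; reduction = 151 × $65 = $9,815, leaving $256.
Elderly Relief Credit: $963,150 is at or above $727,500, so the credit is $0.
Renter's Relief Credit: $963,150 is at or above $727,900, so the credit is $0.
Working Family Credit: $963,150 is at or above $774,300, so the credit is $0.
Total: $256 + $0 + $0 + $0 = $256.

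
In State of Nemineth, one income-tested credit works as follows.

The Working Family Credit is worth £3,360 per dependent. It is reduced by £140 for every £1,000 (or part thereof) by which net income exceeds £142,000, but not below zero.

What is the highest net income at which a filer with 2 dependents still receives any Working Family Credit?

£189,000

Full credit = 2 × £3,360 = £6,720.
After 47 increments the reduction is 47 × £140 = £6,580, leaving £140; one more increment wipes it out. Increment 47 ends at excess 47 × £1,000 = £47,000, so the highest qualifying income is £142,000 + £47,000 = £189,000.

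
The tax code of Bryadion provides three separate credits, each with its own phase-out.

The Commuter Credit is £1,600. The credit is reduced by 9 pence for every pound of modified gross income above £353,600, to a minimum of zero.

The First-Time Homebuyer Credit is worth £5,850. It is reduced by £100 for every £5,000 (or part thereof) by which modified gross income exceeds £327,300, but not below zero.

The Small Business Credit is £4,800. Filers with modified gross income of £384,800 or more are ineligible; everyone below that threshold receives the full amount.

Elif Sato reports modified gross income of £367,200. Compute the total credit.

Commuter Credit: 9% of the £13,600 excess over £353,600 is £1,224; credit = £1,600 − £1,224 = £376.
First-Time Homebuyer Credit: income exceeds £327,300 by £39,900, which is 8 full-or-partial £5,000 increments; reduction = 8 × £100 = £800, leaving £5,050.
Small Business Credit: £367,200 is below the £384,800 cutoff, so the full £4,800 applies.
Total: £376 + £5,050 + £4,800 = £10,226.

£10,226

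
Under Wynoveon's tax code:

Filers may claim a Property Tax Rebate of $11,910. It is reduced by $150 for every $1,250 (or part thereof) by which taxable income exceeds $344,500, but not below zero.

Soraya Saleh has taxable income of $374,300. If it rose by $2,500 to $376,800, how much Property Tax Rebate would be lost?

$300

At $374,300 — income exceeds $344,500 by $29,800, which is 24 full-or-partial $1,250 increments; reduction = 24 × $150 = $3,600, leaving $8,310.
At $376,800 — income exceeds $344,500 by $32,300, which is 26 full-or-partial $1,250 increments; reduction = 26 × $150 = $3,900, leaving $8,010.
Lost: $8,310 − $8,010 = $300.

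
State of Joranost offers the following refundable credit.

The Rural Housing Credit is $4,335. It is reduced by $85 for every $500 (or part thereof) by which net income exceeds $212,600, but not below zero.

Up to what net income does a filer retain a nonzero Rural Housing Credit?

After 50 increments the reduction is 50 × $85 = $4,250, leaving $85; one more increment wipes it out. Increment 50 ends at excess 50 × $500 = $25,000, so the highest qualifying income is $212,600 + $25,000 = $237,600.

$237,600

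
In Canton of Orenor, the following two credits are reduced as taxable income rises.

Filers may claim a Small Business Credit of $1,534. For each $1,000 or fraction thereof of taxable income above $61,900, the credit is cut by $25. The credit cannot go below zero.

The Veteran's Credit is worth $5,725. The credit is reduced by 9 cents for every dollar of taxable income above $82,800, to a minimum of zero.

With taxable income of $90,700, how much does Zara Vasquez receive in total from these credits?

Small Business Credit: income exceeds $61,900 by $28,800, which is 29 full-or-partial $1,000 increments; reduction = 29 × $25 = $725, leaving $809.
Veteran's Credit: 9% of the $7,900 excess over $82,800 is $711; credit = $5,725 − $711 = $5,014.
Total: $809 + $5,014 = $5,823.

$5,823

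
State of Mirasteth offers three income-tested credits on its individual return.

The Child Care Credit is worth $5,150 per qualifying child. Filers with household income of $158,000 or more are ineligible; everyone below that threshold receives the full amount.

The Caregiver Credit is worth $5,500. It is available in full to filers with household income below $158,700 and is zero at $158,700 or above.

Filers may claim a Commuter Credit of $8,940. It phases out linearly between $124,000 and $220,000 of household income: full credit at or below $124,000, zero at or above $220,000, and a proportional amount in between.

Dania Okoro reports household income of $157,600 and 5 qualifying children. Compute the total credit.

$37,061

Child Care Credit: base = 5 × $5,150 = $25,750. $157,600 is below the $158,000 cutoff, so the full $25,750 applies.
Caregiver Credit: $157,600 is below the $158,700 cutoff, so the full $5,500 applies.
Commuter Credit: $157,600 is $33,600 into a $96,000 phase-out range, leaving 62,400/96,000 of the credit: $8,940 × 62,400/96,000 = $5,811.
Total: $25,750 + $5,500 + $5,811 = $37,061.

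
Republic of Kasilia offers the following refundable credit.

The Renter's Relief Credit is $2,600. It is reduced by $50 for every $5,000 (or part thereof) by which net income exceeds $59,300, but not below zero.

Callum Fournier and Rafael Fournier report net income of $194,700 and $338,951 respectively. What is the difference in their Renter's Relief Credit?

Callum ($194,700): Renter's Relief Credit: income exceeds $59,300 by $135,400, which is 28 full-or-partial $5,000 increments; reduction = 28 × $50 = $1,400, leaving $1,200.
Rafael ($338,951): Renter's Relief Credit: income exceeds $59,300 by $279,651 → 56 increments × $50 = $2,800 ≥ base, so the credit is $0.
Difference: |$1,200 − $0| = $1,200.

$1,200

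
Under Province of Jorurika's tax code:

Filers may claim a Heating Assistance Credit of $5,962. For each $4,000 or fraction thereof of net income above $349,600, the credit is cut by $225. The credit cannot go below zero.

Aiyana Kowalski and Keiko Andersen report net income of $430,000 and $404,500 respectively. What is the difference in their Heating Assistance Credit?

Aiyana ($430,000): Heating Assistance Credit: income exceeds $349,600 by $80,400, which is 21 full-or-partial $4,000 increments; reduction = 21 × $225 = $4,725, leaving $1,237.
Keiko ($404,500): Heating Assistance Credit: income exceeds $349,600 by $54,900, which is 14 full-or-partial $4,000 increments; reduction = 14 × $225 = $3,150, leaving $2,812.
Difference: |$1,237 − $2,812| = $1,575.

$1,575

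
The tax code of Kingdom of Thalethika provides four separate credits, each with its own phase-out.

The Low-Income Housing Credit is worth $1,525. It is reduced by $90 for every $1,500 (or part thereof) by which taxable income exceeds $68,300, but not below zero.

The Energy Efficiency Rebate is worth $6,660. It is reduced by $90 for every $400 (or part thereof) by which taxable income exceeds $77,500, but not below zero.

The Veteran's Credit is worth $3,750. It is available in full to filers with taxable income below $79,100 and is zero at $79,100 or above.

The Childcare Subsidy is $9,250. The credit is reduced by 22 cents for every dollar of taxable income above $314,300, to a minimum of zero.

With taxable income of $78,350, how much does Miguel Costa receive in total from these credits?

Low-Income Housing Credit: income exceeds $68,300 by $10,050, which is 7 full-or-partial $1,500 increments; reduction = 7 × $90 = $630, leaving $895.
Energy Efficiency Rebate: income exceeds $77,500 by $850, which is 3 full-or-partial $400 increments; reduction = 3 × $90 = $270, leaving $6,390.
Veteran's Credit: $78,350 is below the $79,100 cutoff, so the full $3,750 applies.
Childcare Subsidy: $78,350 is at or below the $314,300 threshold, so the full $9,250 applies.
Total: $895 + $6,390 + $3,750 + $9,250 = $20,285.

$20,285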